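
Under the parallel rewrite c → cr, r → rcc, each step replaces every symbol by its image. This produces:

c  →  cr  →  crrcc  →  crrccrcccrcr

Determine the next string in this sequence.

crrccrcccrcrrcccrcrcrrcccrrcc

Expanding crrccrcccrcr: c→cr, r→rcc, r→rcc, c→cr, c→cr, r→rcc, c→cr, c→cr, c→cr, r→rcc, c→cr, r→rcc. Concatenated: cr rcc rcc cr cr rcc cr cr cr rcc cr rcc.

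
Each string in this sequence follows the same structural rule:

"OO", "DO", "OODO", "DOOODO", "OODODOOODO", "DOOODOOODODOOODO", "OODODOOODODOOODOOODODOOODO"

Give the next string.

This is a Fibonacci-style word recurrence s(k) = s(k−2)·s(k−1): e.g. OO·DO = OODO.
Continuing: DOOODOOODODOOODO · OODODOOODODOOODOOODODOOODO gives term 8.

DOOODOOODODOOODOOODODOOODODOOODOOODODOOODO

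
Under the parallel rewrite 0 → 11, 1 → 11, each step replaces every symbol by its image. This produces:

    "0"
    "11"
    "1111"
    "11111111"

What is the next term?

Apply φ to 11111111 symbol by symbol: 1→11, 1→11, 1→11, 1→11, 1→11, 1→11, 1→11, 1→11; joined: 11 11 11 11 11 11 11 11.

1111111111111111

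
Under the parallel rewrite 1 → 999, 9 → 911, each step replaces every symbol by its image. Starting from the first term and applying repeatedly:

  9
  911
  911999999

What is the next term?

911999999911911911911911911

Expanding 911999999: 9→911, 1→999, 1→999, 9→911, 9→911, 9→911, 9→911, 9→911, 9→911. Concatenated: 911 999 999 911 911 911 911 911 911.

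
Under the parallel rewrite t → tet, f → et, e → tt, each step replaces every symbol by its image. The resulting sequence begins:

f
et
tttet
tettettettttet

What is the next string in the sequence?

tettttettettttettettttettettettettttet

Replace each of the 14 characters of tettettettttet in place — tet tt tet tet tt tet tet tt tet tet tet tet tt tet — and concatenate.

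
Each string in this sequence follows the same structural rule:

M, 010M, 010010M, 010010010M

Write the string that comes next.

010010010010M

The strings grow by a fixed prefix 010 each time.
So the next term is 010·010010010M.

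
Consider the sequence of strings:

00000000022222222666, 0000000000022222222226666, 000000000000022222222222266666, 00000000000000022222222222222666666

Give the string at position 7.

00000000000000000000022222222222222222222666666666

Term n consists of 2n+3 0's, followed by 2n+2 2's, followed by n 6's, where the shown terms are n = 3, 4, 5, 6.
Setting n = 9 gives 21, 20, 9 characters in each block.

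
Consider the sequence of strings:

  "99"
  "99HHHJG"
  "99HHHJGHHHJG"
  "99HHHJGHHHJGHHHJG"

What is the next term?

Every step adds HHHJG to the end: s(k+1) = s(k)·HHHJG.
Applying this once more to 99HHHJGHHHJGHHHJG:

99HHHJGHHHJGHHHJGHHHJG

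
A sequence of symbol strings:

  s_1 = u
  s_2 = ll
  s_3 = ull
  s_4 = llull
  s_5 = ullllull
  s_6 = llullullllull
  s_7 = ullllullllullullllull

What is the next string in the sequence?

llullullllullullllullllullullllull

This is a Fibonacci-style word recurrence s(k) = s(k−2)·s(k−1): e.g. u·ll = ull.
Continuing: llullullllull · ullllullllullullllull gives term 8.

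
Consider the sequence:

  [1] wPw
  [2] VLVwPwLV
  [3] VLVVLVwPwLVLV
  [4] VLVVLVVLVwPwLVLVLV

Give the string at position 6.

VLVVLVVLVVLVVLVwPwLVLVLVLVLV

Every step adds VLV to the front and LV to the end of the previous string.
From VLVVLVVLVwPwLVLVLV, 2 further steps: VLVVLVVLVwPwLVLVLV → VLVVLVVLVVLVwPwLVLVLVLV → (answer).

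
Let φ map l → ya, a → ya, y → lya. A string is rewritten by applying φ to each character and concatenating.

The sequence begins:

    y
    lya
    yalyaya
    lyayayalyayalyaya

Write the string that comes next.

Rewriting the 17 symbols of lyayayalyayalyaya one by one yields ya lya ya lya ya lya ya ya lya ya lya ya ya lya ya lya ya; concatenated:

yalyayalyayalyayayalyayalyayayalyayalyaya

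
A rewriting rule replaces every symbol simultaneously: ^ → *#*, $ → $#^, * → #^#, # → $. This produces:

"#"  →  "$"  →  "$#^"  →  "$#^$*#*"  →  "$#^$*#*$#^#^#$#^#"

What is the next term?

$#^$*#*$#^#^#$#^#$#^$*#*$*#*$$#^$*#*$

Applying the rule to each of the 17 symbols of $#^$*#*$#^#^#$#^# gives the pieces $#^ $ *#* $#^ #^# $ #^# $#^ $ *#* $ *#* $ $#^ $ *#* $, which concatenate to the answer.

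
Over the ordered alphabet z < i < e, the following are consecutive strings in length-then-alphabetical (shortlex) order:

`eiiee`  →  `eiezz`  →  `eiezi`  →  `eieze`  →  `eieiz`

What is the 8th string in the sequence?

Continuing the enumeration 3 steps past eieiz: eieiz → eieii → eieie → (answer).

eieez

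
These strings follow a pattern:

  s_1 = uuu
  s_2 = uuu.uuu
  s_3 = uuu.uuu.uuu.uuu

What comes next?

Every step duplicates the string with '.' between the halves.
Doubling uuu.uuu.uuu.uuu with '.' between the halves:

uuu.uuu.uuu.uuu.uuu.uuu.uuu.uuu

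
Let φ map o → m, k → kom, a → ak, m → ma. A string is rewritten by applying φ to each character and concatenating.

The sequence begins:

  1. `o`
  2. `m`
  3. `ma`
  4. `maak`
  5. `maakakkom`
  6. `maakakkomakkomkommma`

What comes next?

Rewriting the 20 symbols of maakakkomakkomkommma one by one yields ma ak ak kom ak kom kom m ma ak kom kom m ma kom m ma ma ma ak; concatenated:

maakakkomakkomkommmaakkomkommmakommmamamaak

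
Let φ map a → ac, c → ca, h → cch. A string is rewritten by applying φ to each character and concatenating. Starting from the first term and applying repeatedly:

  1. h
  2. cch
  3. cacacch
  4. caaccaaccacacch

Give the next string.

Applying the rule to each of the 15 symbols of caaccaaccacacch gives the pieces ca ac ac ca ca ac ac ca ca ac ca ac ca ca cch, which concatenate to the answer.

caacaccacaacaccacaaccaaccacacch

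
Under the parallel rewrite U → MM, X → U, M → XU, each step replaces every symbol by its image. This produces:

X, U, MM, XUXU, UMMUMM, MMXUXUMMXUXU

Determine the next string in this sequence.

XUXUUMMUMMXUXUUMMUMM

Expanding MMXUXUMMXUXU: M→XU, M→XU, X→U, U→MM, X→U, U→MM, M→XU, M→XU, X→U, U→MM, X→U, U→MM. Concatenated: XU XU U MM U MM XU XU U MM U MM.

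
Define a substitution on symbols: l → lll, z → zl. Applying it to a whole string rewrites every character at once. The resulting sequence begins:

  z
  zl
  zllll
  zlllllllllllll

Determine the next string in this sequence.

φ(zlllllllllllll) expands symbol-by-symbol to zl lll lll lll lll lll lll lll lll lll lll lll lll lll; joining the 14 pieces gives the next term.

zllllllllllllllllllllllllllllllllllllllll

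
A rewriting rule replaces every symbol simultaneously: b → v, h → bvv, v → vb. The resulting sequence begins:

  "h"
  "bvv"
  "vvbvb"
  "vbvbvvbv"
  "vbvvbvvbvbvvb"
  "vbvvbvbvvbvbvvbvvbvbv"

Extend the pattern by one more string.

φ(vbvvbvbvvbvbvvbvvbvbv) expands symbol-by-symbol to vb v vb vb v vb v vb vb v vb v vb vb v vb vb v vb v vb; joining the 21 pieces gives the next term.

vbvvbvbvvbvvbvbvvbvvbvbvvbvbvvbvvb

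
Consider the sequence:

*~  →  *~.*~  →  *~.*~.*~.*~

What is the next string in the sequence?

Every step duplicates the string with '.' between the halves.
One more doubling of *~.*~.*~.*~ gives the answer.

*~.*~.*~.*~.*~.*~.*~.*~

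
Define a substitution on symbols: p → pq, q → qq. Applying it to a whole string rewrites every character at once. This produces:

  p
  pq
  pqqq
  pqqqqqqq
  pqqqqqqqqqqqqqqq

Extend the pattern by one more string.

φ(pqqqqqqqqqqqqqqq) expands symbol-by-symbol to pq qq qq qq qq qq qq qq qq qq qq qq qq qq qq qq; joining the 16 pieces gives the next term.

pqqqqqqqqqqqqqqqqqqqqqqqqqqqqqqq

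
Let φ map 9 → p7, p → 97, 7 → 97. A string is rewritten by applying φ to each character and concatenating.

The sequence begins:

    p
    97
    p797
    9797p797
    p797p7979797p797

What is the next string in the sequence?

Rewriting the 16 symbols of p797p7979797p797 one by one yields 97 97 p7 97 97 97 p7 97 p7 97 p7 97 97 97 p7 97; concatenated:

9797p7979797p797p797p7979797p797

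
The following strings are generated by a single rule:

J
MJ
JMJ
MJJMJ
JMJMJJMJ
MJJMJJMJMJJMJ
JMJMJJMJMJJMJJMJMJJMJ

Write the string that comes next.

MJJMJJMJMJJMJJMJMJJMJMJJMJJMJMJJMJ

This is a Fibonacci-style word recurrence s(k) = s(k−2)·s(k−1): e.g. J·MJ = JMJ.
Continuing: MJJMJJMJMJJMJ · JMJMJJMJMJJMJJMJMJJMJ gives term 8.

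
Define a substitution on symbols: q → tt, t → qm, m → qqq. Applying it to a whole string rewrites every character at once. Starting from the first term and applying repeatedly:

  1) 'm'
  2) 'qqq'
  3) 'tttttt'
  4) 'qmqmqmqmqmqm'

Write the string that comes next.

ttqqqttqqqttqqqttqqqttqqqttqqq

Expanding qmqmqmqmqmqm: q→tt, m→qqq, q→tt, m→qqq, q→tt, m→qqq, q→tt, m→qqq, q→tt, m→qqq, q→tt, m→qqq. Concatenated: tt qqq tt qqq tt qqq tt qqq tt qqq tt qqq.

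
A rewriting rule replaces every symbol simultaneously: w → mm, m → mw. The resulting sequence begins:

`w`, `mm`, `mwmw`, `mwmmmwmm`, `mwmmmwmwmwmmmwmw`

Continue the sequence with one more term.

mwmmmwmwmwmmmwmmmwmmmwmwmwmmmwmm

Applying the rule to each of the 16 symbols of mwmmmwmwmwmmmwmw gives the pieces mw mm mw mw mw mm mw mm mw mm mw mw mw mm mw mm, which concatenate to the answer.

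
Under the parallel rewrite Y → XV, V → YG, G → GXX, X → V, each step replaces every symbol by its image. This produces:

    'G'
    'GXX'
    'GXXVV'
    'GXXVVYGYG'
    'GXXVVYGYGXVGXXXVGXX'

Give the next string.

Rewriting the 19 symbols of GXXVVYGYGXVGXXXVGXX one by one yields GXX V V YG YG XV GXX XV GXX V YG GXX V V V YG GXX V V; concatenated:

GXXVVYGYGXVGXXXVGXXVYGGXXVVVYGGXXVV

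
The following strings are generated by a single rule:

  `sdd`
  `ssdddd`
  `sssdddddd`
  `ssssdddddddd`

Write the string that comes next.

sssssdddddddddd

Reading off run lengths: s runs 1, 2, 3, 4; d runs 2, 4, 6, 8 — each is linear in n (n = 1, 2, …).
Setting n = 5 gives 5, 10 characters in each block.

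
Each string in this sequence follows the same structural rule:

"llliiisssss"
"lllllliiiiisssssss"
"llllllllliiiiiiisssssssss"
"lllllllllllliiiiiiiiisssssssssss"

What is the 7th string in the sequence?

Term n consists of 3n l's, followed by 2n+1 i's, followed by 2n+3 s's (n = 1, 2, …).
At n = 7 the blocks have lengths 21, 15, 17.

llllllllllllllllllllliiiiiiiiiiiiiiisssssssssssssssss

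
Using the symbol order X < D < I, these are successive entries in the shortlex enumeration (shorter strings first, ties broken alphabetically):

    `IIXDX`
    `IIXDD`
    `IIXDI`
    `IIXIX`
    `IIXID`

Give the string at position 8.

IIDXD

Advancing 3 positions from IIXID through IIXID → IIXII → IIDXX reaches term 8.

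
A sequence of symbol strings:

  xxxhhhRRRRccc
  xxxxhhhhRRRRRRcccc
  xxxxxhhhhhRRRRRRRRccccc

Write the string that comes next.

Term n consists of n+1 x's, followed by n+1 h's, followed by 2n R's, followed by n+1 c's, where the shown terms are n = 2, 3, 4.
Setting n = 5 gives 6, 6, 10, 6 characters in each block.

xxxxxxhhhhhhRRRRRRRRRRcccccc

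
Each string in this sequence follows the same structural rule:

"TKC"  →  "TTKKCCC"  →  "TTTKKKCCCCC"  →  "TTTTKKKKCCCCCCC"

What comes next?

TTTTTKKKKKCCCCCCCCC

Each string has the form T^{n} K^{n} C^{2n-1} (n = 1, 2, …).
For the next term, n = 5, so the run lengths are 5, 5, 9.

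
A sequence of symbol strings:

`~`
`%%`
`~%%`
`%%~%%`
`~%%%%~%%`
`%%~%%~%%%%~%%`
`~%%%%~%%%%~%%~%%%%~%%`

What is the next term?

Each term (from the third on) is the two preceding terms concatenated in order: term 3 = ~·%% = ~%%.
So term 8 is %%~%%~%%%%~%%·~%%%%~%%%%~%%~%%%%~%%.

%%~%%~%%%%~%%~%%%%~%%%%~%%~%%%%~%%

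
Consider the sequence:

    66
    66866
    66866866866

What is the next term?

Every step duplicates the string with '8' between the halves.
Doubling 66866866866 with '8' between the halves:

66866866866866866866866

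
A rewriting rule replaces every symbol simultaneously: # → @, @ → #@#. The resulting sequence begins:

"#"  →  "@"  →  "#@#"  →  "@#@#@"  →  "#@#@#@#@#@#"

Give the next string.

Expanding #@#@#@#@#@#: #→@, @→#@#, #→@, @→#@#, #→@, @→#@#, #→@, @→#@#, #→@, @→#@#, #→@. Concatenated: @ #@# @ #@# @ #@# @ #@# @ #@# @.

@#@#@#@#@#@#@#@#@#@#@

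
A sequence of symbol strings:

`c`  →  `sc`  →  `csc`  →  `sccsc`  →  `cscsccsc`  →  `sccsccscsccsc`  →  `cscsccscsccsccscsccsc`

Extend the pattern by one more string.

This is a Fibonacci-style word recurrence s(k) = s(k−2)·s(k−1): e.g. c·sc = csc.
The next term joins sccsccscsccsc and cscsccscsccsccscsccsc.

sccsccscsccsccscsccscsccsccscsccsc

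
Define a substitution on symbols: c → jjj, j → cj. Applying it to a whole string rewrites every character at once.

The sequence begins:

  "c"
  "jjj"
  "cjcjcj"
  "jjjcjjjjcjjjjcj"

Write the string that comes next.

Replace each of the 15 characters of jjjcjjjjcjjjjcj in place — cj cj cj jjj cj cj cj cj jjj cj cj cj cj jjj cj — and concatenate.

cjcjcjjjjcjcjcjcjjjjcjcjcjcjjjjcj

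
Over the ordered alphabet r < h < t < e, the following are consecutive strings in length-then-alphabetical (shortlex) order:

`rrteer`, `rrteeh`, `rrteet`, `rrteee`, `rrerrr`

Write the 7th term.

rrerrt

Stepping forward 2 times from rrerrr: rrerrr → rrerrh, then the target.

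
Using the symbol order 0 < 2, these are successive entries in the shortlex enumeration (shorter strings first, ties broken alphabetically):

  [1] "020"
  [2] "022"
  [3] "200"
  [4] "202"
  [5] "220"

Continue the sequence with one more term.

Find the rightmost character of 220 below 2, bump it to the next letter, and reset everything to its right to 0.

222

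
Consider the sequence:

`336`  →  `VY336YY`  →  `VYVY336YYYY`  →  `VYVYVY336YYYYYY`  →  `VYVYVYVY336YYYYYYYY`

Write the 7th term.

Each term wraps the previous one in VY on the left and YY on the right.
From VYVYVYVY336YYYYYYYY, 2 further steps: VYVYVYVY336YYYYYYYY → VYVYVYVYVY336YYYYYYYYYY → (answer).

VYVYVYVYVYVY336YYYYYYYYYYYY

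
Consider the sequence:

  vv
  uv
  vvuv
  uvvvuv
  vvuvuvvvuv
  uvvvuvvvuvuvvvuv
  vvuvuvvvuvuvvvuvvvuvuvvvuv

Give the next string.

From term 3 onward, concatenate the second-to-last term with the last: vv·uv = vvuv, uv·vvuv = uvvvuv, …
So term 8 is uvvvuvvvuvuvvvuv·vvuvuvvvuvuvvvuvvvuvuvvvuv.

uvvvuvvvuvuvvvuvvvuvuvvvuvuvvvuvvvuvuvvvuv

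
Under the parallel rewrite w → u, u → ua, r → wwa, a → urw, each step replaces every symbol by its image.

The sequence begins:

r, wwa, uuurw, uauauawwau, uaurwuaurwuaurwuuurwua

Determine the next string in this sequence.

Applying the rule to each of the 22 symbols of uaurwuaurwuaurwuuurwua gives the pieces ua urw ua wwa u ua urw ua wwa u ua urw ua wwa u ua ua ua wwa u ua urw, which concatenate to the answer.

uaurwuawwauuaurwuawwauuaurwuawwauuauauawwauuaurw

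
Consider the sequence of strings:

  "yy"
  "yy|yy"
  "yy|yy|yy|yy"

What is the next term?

yy|yy|yy|yy|yy|yy|yy|yy

Each string is two copies of the previous one joined by '|'.
So the next term is two copies of yy|yy|yy|yy with '|' between the halves.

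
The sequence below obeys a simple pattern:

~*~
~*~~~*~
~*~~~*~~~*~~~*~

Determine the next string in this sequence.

Every step duplicates the string with '~' between the halves.
Doubling ~*~~~*~~~*~~~*~ with '~' between the halves:

~*~~~*~~~*~~~*~~~*~~~*~~~*~~~*~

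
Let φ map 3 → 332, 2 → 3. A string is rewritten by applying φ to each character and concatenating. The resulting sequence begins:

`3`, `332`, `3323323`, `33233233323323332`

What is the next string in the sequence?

Replace each of the 17 characters of 33233233323323332 in place — 332 332 3 332 332 3 332 332 332 3 332 332 3 332 332 332 3 — and concatenate.

33233233323323332332332333233233323323323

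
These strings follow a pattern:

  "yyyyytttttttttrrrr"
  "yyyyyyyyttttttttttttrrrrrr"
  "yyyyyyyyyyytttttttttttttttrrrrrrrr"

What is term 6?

yyyyyyyyyyyyyyyyyyyyttttttttttttttttttttttttrrrrrrrrrrrrrr

Reading off run lengths: y runs 5, 8, 11; t runs 9, 12, 15; r runs 4, 6, 8 — each is linear in n, where the shown terms are n = 2, 3, 4.
At n = 7 the blocks have lengths 20, 24, 14.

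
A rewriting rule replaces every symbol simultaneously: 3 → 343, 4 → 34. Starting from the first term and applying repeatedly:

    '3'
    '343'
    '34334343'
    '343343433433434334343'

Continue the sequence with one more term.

3433434334334343343433433434334334343343433433434334343

Replace each of the 21 characters of 343343433433434334343 in place — 343 34 343 343 34 343 34 343 343 34 343 343 34 343 34 343 343 34 343 34 343 — and concatenate.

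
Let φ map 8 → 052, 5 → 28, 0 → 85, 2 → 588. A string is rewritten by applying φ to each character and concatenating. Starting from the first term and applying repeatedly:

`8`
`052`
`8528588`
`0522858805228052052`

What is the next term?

852858858805228052052852858858805285285888528588

φ(0522858805228052052) expands symbol-by-symbol to 85 28 588 588 052 28 052 052 85 28 588 588 052 85 28 588 85 28 588; joining the 19 pieces gives the next term.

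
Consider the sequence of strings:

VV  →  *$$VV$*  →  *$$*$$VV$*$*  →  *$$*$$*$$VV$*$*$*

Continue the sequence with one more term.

*$$*$$*$$*$$VV$*$*$*$*

s(k+1) = *$$·s(k)·$*, so each term gains *$$ as a prefix and $* as a suffix.
So the next term is *$$·*$$*$$*$$VV$*$*$*·$*.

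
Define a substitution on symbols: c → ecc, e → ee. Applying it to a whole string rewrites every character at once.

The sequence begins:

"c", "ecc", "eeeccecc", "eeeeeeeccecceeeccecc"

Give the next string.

eeeeeeeeeeeeeeeccecceeeccecceeeeeeeccecceeeccecc

Applying the rule to each of the 20 symbols of eeeeeeeccecceeeccecc gives the pieces ee ee ee ee ee ee ee ecc ecc ee ecc ecc ee ee ee ecc ecc ee ecc ecc, which concatenate to the answer.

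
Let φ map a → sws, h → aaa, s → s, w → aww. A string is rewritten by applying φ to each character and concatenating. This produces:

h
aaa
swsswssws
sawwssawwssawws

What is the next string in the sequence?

sswsawwawwssswsawwawwssswsawwawws

Replace each of the 15 characters of sawwssawwssawws in place — s sws aww aww s s sws aww aww s s sws aww aww s — and concatenate.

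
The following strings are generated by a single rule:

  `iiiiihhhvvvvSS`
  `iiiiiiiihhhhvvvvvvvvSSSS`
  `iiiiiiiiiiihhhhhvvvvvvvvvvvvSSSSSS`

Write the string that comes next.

Each string has the form i^{3n+2} h^{n+2} v^{4n} S^{2n} (n = 1, 2, …).
Setting n = 4 gives 14, 6, 16, 8 characters in each block.

iiiiiiiiiiiiiihhhhhhvvvvvvvvvvvvvvvvSSSSSSSS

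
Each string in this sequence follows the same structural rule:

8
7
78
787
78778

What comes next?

78778787

Each term (from the third on) is the previous term followed by the one before it: term 3 = 7·8 = 78.
Continuing: 78778 · 787 gives term 6.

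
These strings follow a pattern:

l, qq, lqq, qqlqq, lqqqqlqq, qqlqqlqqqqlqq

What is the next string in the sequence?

lqqqqlqqqqlqqlqqqqlqq

This is a Fibonacci-style word recurrence s(k) = s(k−2)·s(k−1): e.g. l·qq = lqq.
Continuing: lqqqqlqq · qqlqqlqqqqlqq gives term 7.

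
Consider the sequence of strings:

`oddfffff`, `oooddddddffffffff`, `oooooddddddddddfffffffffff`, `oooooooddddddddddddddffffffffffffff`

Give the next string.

The n-th term is 2n-1 o's then 4n-2 d's then 3n+2 f's (n = 1, 2, …).
For the next term, n = 5, so the run lengths are 9, 18, 17.

oooooooooddddddddddddddddddfffffffffffffffff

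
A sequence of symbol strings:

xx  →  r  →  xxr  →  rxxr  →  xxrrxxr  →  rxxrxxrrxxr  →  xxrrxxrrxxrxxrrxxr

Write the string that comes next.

rxxrxxrrxxrxxrrxxrrxxrxxrrxxr

From term 3 onward, concatenate the second-to-last term with the last: xx·r = xxr, r·xxr = rxxr, …
The next term joins rxxrxxrrxxr and xxrrxxrrxxrxxrrxxr.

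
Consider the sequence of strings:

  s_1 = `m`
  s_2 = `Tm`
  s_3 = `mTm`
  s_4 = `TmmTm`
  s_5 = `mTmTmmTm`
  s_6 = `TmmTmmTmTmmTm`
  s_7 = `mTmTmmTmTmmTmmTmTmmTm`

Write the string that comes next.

This is a Fibonacci-style word recurrence s(k) = s(k−2)·s(k−1): e.g. m·Tm = mTm.
The next term joins TmmTmmTmTmmTm and mTmTmmTmTmmTmmTmTmmTm.

TmmTmmTmTmmTmmTmTmmTmTmmTmmTmTmmTm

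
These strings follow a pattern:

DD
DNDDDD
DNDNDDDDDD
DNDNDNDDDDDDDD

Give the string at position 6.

s(k+1) = DN·s(k)·DD, so each term gains DN as a prefix and DD as a suffix.
From DNDNDNDDDDDDDD, 2 further steps: DNDNDNDDDDDDDD → DNDNDNDNDDDDDDDDDD → (answer).

DNDNDNDNDNDDDDDDDDDDDD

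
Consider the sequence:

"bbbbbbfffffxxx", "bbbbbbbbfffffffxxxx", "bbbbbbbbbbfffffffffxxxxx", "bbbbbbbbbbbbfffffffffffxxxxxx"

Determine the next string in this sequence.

bbbbbbbbbbbbbbfffffffffffffxxxxxxx

Each string has the form b^{2n+2} f^{2n+1} x^{n+1}, where the shown terms are n = 2, 3, 4, 5.
Setting n = 6 gives 14, 13, 7 characters in each block.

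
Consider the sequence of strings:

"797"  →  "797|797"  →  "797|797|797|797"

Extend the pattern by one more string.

s(k+1) = s(k)·|·s(k) — each term doubles the last with '|' between the halves.
So the next term is two copies of 797|797|797|797 with '|' between the halves.

797|797|797|797|797|797|797|797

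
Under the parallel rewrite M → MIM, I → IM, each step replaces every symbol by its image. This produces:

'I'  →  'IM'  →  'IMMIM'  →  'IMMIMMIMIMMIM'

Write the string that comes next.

Replace each of the 13 characters of IMMIMMIMIMMIM in place — IM MIM MIM IM MIM MIM IM MIM IM MIM MIM IM MIM — and concatenate.

IMMIMMIMIMMIMMIMIMMIMIMMIMMIMIMMIM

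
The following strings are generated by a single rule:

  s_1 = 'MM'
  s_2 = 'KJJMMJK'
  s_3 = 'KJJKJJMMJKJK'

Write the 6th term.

Each term wraps the previous one in KJJ on the left and JK on the right.
From KJJKJJMMJKJK, 3 further steps: KJJKJJMMJKJK → KJJKJJKJJMMJKJKJK → KJJKJJKJJKJJMMJKJKJKJK → (answer).

KJJKJJKJJKJJKJJMMJKJKJKJKJK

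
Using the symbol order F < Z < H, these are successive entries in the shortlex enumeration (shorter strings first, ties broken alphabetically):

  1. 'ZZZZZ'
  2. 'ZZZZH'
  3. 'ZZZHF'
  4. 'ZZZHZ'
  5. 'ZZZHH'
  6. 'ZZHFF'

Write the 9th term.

Continuing the enumeration 3 steps past ZZHFF: ZZHFF → ZZHFZ → ZZHFH → (answer).

ZZHZF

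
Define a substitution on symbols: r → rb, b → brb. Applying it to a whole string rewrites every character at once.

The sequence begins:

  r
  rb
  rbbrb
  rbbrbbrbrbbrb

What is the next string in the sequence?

rbbrbbrbrbbrbbrbrbbrbrbbrbbrbrbbrb

Applying the rule to each of the 13 symbols of rbbrbbrbrbbrb gives the pieces rb brb brb rb brb brb rb brb rb brb brb rb brb, which concatenate to the answer.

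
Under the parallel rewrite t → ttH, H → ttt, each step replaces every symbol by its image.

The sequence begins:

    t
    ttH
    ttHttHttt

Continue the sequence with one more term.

ttHttHtttttHttHtttttHttHttH

Apply φ to ttHttHttt symbol by symbol: t→ttH, t→ttH, H→ttt, t→ttH, t→ttH, H→ttt, t→ttH, t→ttH, t→ttH; joined: ttH ttH ttt ttH ttH ttt ttH ttH ttH.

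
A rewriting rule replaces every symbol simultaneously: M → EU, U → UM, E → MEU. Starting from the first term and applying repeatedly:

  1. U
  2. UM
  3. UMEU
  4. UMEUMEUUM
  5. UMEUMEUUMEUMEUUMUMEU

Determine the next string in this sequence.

UMEUMEUUMEUMEUUMUMEUMEUUMEUMEUUMUMEUUMEUMEUUM

φ(UMEUMEUUMEUMEUUMUMEU) expands symbol-by-symbol to UM EU MEU UM EU MEU UM UM EU MEU UM EU MEU UM UM EU UM EU MEU UM; joining the 20 pieces gives the next term.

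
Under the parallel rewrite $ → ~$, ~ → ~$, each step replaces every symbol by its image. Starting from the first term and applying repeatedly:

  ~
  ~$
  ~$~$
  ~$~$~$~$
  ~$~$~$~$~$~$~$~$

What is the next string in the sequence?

~$~$~$~$~$~$~$~$~$~$~$~$~$~$~$~$

Applying the rule to each of the 16 symbols of ~$~$~$~$~$~$~$~$ gives the pieces ~$ ~$ ~$ ~$ ~$ ~$ ~$ ~$ ~$ ~$ ~$ ~$ ~$ ~$ ~$ ~$, which concatenate to the answer.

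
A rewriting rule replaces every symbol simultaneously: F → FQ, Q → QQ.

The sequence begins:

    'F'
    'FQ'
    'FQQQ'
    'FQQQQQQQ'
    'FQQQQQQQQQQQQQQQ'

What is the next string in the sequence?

φ(FQQQQQQQQQQQQQQQ) expands symbol-by-symbol to FQ QQ QQ QQ QQ QQ QQ QQ QQ QQ QQ QQ QQ QQ QQ QQ; joining the 16 pieces gives the next term.

FQQQQQQQQQQQQQQQQQQQQQQQQQQQQQQQ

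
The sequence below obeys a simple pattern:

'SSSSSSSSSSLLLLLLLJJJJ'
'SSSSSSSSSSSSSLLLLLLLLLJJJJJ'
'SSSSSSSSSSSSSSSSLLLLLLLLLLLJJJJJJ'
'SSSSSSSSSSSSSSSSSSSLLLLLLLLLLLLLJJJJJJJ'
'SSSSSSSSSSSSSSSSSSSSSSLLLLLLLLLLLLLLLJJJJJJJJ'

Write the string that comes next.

Each string has the form S^{3n+1} L^{2n+1} J^{n+1}, where the shown terms are n = 3, 4, 5, 6, 7.
Setting n = 8 gives 25, 17, 9 characters in each block.

SSSSSSSSSSSSSSSSSSSSSSSSSLLLLLLLLLLLLLLLLLJJJJJJJJJ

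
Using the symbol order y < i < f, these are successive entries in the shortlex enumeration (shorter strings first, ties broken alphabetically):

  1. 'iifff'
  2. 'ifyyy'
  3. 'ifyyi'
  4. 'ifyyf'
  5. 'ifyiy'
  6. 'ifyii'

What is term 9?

ifyfi

Stepping forward 3 times from ifyii: ifyii → ifyif → ifyfy, then the target.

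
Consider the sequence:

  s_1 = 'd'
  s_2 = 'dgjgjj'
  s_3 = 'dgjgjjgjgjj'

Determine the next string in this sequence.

Each term is the previous one with gjgjj appended.
One more step from dgjgjjgjgjj gives the answer.

dgjgjjgjgjjgjgjj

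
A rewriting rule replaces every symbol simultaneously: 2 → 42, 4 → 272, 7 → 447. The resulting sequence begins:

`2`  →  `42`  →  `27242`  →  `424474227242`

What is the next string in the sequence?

2724227227244727242424474227242

Apply φ to 424474227242 symbol by symbol: 4→272, 2→42, 4→272, 4→272, 7→447, 4→272, 2→42, 2→42, 7→447, 2→42, 4→272, 2→42; joined: 272 42 272 272 447 272 42 42 447 42 272 42.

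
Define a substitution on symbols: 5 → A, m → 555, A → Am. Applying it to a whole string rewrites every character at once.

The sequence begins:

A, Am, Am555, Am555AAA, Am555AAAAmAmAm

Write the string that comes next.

Applying the rule to each of the 14 symbols of Am555AAAAmAmAm gives the pieces Am 555 A A A Am Am Am Am 555 Am 555 Am 555, which concatenate to the answer.

Am555AAAAmAmAmAm555Am555Am555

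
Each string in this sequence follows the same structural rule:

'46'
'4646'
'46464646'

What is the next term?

Each string is two copies of the previous one concatenated.
Doubling 46464646:

4646464646464646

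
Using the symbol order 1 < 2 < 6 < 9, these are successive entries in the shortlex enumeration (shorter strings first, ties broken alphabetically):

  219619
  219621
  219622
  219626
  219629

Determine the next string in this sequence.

The successor of 219629 increments the rightmost position that isn't already 9 and resets every position after it to 1.

219661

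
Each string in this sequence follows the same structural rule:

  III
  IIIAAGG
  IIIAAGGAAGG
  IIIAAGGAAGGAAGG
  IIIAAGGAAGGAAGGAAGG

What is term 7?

Every step adds AAGG to the end: s(k+1) = s(k)·AAGG.
From IIIAAGGAAGGAAGGAAGG, 2 further steps: IIIAAGGAAGGAAGGAAGG → IIIAAGGAAGGAAGGAAGGAAGG → (answer).

IIIAAGGAAGGAAGGAAGGAAGGAAGG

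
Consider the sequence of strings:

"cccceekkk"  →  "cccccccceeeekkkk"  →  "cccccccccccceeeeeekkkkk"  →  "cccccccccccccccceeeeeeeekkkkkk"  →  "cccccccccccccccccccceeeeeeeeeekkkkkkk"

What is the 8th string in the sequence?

Reading off run lengths: c runs 4, 8, 12, 16, 20; e runs 2, 4, 6, 8, 10; k runs 3, 4, 5, 6, 7 — each is linear in n (n = 1, 2, …).
For term 8, n = 8, so the run lengths are 32, 16, 10.

cccccccccccccccccccccccccccccccceeeeeeeeeeeeeeeekkkkkkkkkk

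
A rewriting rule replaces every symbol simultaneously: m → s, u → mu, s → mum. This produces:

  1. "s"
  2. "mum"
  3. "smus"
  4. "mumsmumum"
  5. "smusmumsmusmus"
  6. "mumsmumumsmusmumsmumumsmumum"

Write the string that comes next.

smusmumsmusmusmumsmumumsmusmumsmusmusmumsmusmus

Applying the rule to each of the 28 symbols of mumsmumumsmusmumsmumumsmumum gives the pieces s mu s mum s mu s mu s mum s mu mum s mu s mum s mu s mu s mum s mu s mu s, which concatenate to the answer.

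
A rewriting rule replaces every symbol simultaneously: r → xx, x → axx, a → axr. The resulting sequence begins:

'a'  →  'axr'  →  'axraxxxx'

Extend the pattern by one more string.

axraxxxxaxraxxaxxaxxaxx

Rewriting each symbol of axraxxxx: a→axr, x→axx, r→xx, a→axr, x→axx, x→axx, x→axx, x→axx, which concatenates to axr axx xx axr axx axx axx axx.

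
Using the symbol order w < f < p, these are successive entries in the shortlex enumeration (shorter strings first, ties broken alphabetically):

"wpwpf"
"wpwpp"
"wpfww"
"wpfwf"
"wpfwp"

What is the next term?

Find the rightmost character of wpfwp below p, bump it to the next letter, and reset everything to its right to w.

wpffw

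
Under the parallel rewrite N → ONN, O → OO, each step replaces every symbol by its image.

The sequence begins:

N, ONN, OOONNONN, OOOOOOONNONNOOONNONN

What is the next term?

Replace each of the 20 characters of OOOOOOONNONNOOONNONN in place — OO OO OO OO OO OO OO ONN ONN OO ONN ONN OO OO OO ONN ONN OO ONN ONN — and concatenate.

OOOOOOOOOOOOOOONNONNOOONNONNOOOOOOONNONNOOONNONN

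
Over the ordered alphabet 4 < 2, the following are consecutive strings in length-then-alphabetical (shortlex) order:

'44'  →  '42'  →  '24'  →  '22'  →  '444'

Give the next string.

Treat 444 as a base-2 numeral over the given alphabet and add one, carrying through any trailing 2's.

442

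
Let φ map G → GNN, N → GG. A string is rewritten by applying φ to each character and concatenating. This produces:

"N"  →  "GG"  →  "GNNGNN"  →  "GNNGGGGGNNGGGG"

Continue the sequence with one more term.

Rewriting the 14 symbols of GNNGGGGGNNGGGG one by one yields GNN GG GG GNN GNN GNN GNN GNN GG GG GNN GNN GNN GNN; concatenated:

GNNGGGGGNNGNNGNNGNNGNNGGGGGNNGNNGNNGNN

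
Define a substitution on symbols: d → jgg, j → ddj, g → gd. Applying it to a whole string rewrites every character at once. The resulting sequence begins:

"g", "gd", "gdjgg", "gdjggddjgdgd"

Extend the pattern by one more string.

Apply φ to gdjggddjgdgd symbol by symbol: g→gd, d→jgg, j→ddj, g→gd, g→gd, d→jgg, d→jgg, j→ddj, g→gd, d→jgg, g→gd, d→jgg; joined: gd jgg ddj gd gd jgg jgg ddj gd jgg gd jgg.

gdjggddjgdgdjggjggddjgdjgggdjgg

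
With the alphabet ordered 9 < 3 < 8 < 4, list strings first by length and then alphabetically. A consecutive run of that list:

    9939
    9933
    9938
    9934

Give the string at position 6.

9983

Stepping forward 2 times from 9934: 9934 → 9989, then the target.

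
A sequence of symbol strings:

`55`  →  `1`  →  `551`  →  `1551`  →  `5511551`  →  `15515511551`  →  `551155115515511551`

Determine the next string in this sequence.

Each term (from the third on) is the two preceding terms concatenated in order: term 3 = 55·1 = 551.
So term 8 is 15515511551·551155115515511551.

15515511551551155115515511551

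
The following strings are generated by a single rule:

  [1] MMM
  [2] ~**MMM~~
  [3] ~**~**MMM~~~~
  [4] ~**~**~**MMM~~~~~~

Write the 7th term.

Each term wraps the previous one in ~** on the left and ~~ on the right.
From ~**~**~**MMM~~~~~~, 3 further steps: ~**~**~**MMM~~~~~~ → ~**~**~**~**MMM~~~~~~~~ → ~**~**~**~**~**MMM~~~~~~~~~~ → (answer).

~**~**~**~**~**~**MMM~~~~~~~~~~~~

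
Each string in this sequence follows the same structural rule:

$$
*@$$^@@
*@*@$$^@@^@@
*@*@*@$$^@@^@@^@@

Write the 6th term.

Each term wraps the previous one in *@ on the left and ^@@ on the right.
From *@*@*@$$^@@^@@^@@, 2 further steps: *@*@*@$$^@@^@@^@@ → *@*@*@*@$$^@@^@@^@@^@@ → (answer).

*@*@*@*@*@$$^@@^@@^@@^@@^@@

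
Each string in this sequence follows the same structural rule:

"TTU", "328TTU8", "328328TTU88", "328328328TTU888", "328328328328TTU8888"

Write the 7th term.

s(k+1) = 328·s(k)·8, so each term gains 328 as a prefix and 8 as a suffix.
From 328328328328TTU8888, 2 further steps: 328328328328TTU8888 → 328328328328328TTU88888 → (answer).

328328328328328328TTU888888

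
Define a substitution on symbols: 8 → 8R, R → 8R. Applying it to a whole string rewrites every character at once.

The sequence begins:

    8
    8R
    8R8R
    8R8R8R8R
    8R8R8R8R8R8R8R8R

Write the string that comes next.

Rewriting the 16 symbols of 8R8R8R8R8R8R8R8R one by one yields 8R 8R 8R 8R 8R 8R 8R 8R 8R 8R 8R 8R 8R 8R 8R 8R; concatenated:

8R8R8R8R8R8R8R8R8R8R8R8R8R8R8R8R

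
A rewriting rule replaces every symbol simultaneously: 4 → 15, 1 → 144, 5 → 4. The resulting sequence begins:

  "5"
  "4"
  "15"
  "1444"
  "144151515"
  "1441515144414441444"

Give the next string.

144151514441444144151515144151515144151515

φ(1441515144414441444) expands symbol-by-symbol to 144 15 15 144 4 144 4 144 15 15 15 144 15 15 15 144 15 15 15; joining the 19 pieces gives the next term.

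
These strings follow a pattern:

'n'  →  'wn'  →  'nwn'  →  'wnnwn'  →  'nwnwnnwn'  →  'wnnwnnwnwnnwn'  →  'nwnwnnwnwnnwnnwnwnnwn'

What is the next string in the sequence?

wnnwnnwnwnnwnnwnwnnwnwnnwnnwnwnnwn

Each term (from the third on) is the two preceding terms concatenated in order: term 3 = n·wn = nwn.
The next term joins wnnwnnwnwnnwn and nwnwnnwnwnnwnnwnwnnwn.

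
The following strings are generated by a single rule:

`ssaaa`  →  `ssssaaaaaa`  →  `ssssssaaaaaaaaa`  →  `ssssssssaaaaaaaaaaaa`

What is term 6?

ssssssssssssaaaaaaaaaaaaaaaaaa

Reading off run lengths: s runs 2, 4, 6, 8; a runs 3, 6, 9, 12 — each is linear in n (n = 1, 2, …).
For term 6, n = 6, so the run lengths are 12, 18.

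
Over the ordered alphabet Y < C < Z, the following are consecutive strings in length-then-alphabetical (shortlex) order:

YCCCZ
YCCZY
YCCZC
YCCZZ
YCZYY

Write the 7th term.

YCZYZ

Continuing the enumeration 2 steps past YCZYY: YCZYY → YCZYC → (answer).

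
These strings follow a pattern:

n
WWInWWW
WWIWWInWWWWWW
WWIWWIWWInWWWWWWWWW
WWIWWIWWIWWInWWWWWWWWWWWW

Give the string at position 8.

Each term wraps the previous one in WWI on the left and WWW on the right.
From WWIWWIWWIWWInWWWWWWWWWWWW, 3 further steps: WWIWWIWWIWWInWWWWWWWWWWWW → WWIWWIWWIWWIWWInWWWWWWWWWWWWWWW → WWIWWIWWIWWIWWIWWInWWWWWWWWWWWWWWWWWW → (answer).

WWIWWIWWIWWIWWIWWIWWInWWWWWWWWWWWWWWWWWWWWW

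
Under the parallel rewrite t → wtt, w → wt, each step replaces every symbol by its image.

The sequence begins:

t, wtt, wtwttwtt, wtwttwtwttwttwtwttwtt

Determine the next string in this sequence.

Rewriting the 21 symbols of wtwttwtwttwttwtwttwtt one by one yields wt wtt wt wtt wtt wt wtt wt wtt wtt wt wtt wtt wt wtt wt wtt wtt wt wtt wtt; concatenated:

wtwttwtwttwttwtwttwtwttwttwtwttwttwtwttwtwttwttwtwttwtt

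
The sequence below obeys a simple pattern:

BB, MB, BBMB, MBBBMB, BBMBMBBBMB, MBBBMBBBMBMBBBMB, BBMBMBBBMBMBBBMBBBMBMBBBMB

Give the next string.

This is a Fibonacci-style word recurrence s(k) = s(k−2)·s(k−1): e.g. BB·MB = BBMB.
Continuing: MBBBMBBBMBMBBBMB · BBMBMBBBMBMBBBMBBBMBMBBBMB gives term 8.

MBBBMBBBMBMBBBMBBBMBMBBBMBMBBBMBBBMBMBBBMB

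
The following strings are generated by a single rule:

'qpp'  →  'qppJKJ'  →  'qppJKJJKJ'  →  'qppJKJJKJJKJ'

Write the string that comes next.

The strings grow by a fixed suffix JKJ each time.
Applying this once more to qppJKJJKJJKJ:

qppJKJJKJJKJJKJ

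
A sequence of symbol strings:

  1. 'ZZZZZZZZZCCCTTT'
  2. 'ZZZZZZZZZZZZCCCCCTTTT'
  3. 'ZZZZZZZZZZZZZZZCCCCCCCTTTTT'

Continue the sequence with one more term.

Term n consists of 3n+3 Z's, followed by 2n-1 C's, followed by n+1 T's, where the shown terms are n = 2, 3, 4.
At n = 5 the blocks have lengths 18, 9, 6.

ZZZZZZZZZZZZZZZZZZCCCCCCCCCTTTTTT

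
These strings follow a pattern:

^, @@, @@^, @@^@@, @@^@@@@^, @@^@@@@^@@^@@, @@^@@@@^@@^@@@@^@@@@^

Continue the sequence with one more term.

@@^@@@@^@@^@@@@^@@@@^@@^@@@@^@@^@@

From term 3 onward, concatenate the last term with the second-to-last: @@·^ = @@^, @@^·@@ = @@^@@, …
The next term joins @@^@@@@^@@^@@@@^@@@@^ and @@^@@@@^@@^@@.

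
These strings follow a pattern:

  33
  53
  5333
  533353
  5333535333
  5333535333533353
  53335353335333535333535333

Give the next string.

This is a Fibonacci-style word recurrence s(k) = s(k−1)·s(k−2): e.g. 53·33 = 5333.
So term 8 is 53335353335333535333535333·5333535333533353.

533353533353335353335353335333535333533353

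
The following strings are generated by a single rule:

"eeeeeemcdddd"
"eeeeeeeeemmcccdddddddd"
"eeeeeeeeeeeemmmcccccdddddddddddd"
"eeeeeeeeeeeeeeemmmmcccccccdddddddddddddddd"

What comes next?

eeeeeeeeeeeeeeeeeemmmmmcccccccccdddddddddddddddddddd

Reading off run lengths: e runs 6, 9, 12, 15; m runs 1, 2, 3, 4; c runs 1, 3, 5, 7; d runs 4, 8, 12, 16 — each is linear in n (n = 1, 2, …).
Setting n = 5 gives 18, 5, 9, 20 characters in each block.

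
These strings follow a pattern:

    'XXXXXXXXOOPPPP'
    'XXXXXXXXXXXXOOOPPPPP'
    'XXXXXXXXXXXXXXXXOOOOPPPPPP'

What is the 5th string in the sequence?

The n-th term is 4n X's then n O's then n+2 P's, where the shown terms are n = 2, 3, 4.
Setting n = 6 gives 24, 6, 8 characters in each block.

XXXXXXXXXXXXXXXXXXXXXXXXOOOOOOPPPPPPPP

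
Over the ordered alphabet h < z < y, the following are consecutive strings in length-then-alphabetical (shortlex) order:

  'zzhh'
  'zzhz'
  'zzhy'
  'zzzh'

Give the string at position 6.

zzzy

Advancing 2 positions from zzzh through zzzh → zzzz reaches term 6.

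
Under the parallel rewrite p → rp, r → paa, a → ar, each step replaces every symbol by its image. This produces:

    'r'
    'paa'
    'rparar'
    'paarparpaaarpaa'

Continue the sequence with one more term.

Rewriting the 15 symbols of paarparpaaarpaa one by one yields rp ar ar paa rp ar paa rp ar ar ar paa rp ar ar; concatenated:

rpararpaarparpaarparararpaarparar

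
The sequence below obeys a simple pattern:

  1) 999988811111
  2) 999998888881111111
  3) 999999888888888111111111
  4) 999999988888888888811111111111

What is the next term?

Reading off run lengths: 9 runs 4, 5, 6, 7; 8 runs 3, 6, 9, 12; 1 runs 5, 7, 9, 11 — each is linear in n (n = 1, 2, …).
For the next term, n = 5, so the run lengths are 8, 15, 13.

999999998888888888888881111111111111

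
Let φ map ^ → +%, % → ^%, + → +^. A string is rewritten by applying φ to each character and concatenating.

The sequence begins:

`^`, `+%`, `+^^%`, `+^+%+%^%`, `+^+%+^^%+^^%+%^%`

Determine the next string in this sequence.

Replace each of the 16 characters of +^+%+^^%+^^%+%^% in place — +^ +% +^ ^% +^ +% +% ^% +^ +% +% ^% +^ ^% +% ^% — and concatenate.

+^+%+^^%+^+%+%^%+^+%+%^%+^^%+%^%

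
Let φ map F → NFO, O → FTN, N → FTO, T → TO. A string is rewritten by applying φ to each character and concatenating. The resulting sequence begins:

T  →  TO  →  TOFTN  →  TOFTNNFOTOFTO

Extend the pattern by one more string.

TOFTNNFOTOFTOFTONFOFTNTOFTNNFOTOFTN

Applying the rule to each of the 13 symbols of TOFTNNFOTOFTO gives the pieces TO FTN NFO TO FTO FTO NFO FTN TO FTN NFO TO FTN, which concatenate to the answer.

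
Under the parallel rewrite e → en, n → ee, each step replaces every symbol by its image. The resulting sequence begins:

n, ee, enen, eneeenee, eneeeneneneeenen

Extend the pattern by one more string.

eneeeneneneeeneeeneeeneneneeenee

φ(eneeeneneneeenen) expands symbol-by-symbol to en ee en en en ee en ee en ee en en en ee en ee; joining the 16 pieces gives the next term.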